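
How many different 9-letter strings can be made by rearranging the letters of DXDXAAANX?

5040

Letter multiplicities in DXDXAAANX: A×3, D×2, N×1, X×3.
The number of distinct arrangements is 9!/(3!·3!·2!) = 362880/72 = 5040.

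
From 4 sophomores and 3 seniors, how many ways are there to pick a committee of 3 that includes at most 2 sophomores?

31

Split by how many sophomores are chosen (0 through 2).
Sum: C(4,0)·C(3,3) + C(4,1)·C(3,2) + C(4,2)·C(3,1) = 1 + 12 + 18 = 31.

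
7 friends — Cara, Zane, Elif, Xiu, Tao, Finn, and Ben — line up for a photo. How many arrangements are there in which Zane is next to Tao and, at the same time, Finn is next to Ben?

480

Treat {Zane,Tao} as one block (2 orders) and {Finn,Ben} as another (2 orders).
That leaves 5 units to arrange: 2 × 2 × 5! = 4 × 120 = 480.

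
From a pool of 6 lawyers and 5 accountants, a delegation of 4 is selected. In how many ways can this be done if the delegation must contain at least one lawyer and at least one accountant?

With no constraint there are C(11,4) = 330 possible selections.
Subtract selections that omit an entire group: no lawyers → C(5,4) = 5; no accountants → C(6,4) = 15.
Both groups omitted at once is impossible, so 330 − 20 = 310.

310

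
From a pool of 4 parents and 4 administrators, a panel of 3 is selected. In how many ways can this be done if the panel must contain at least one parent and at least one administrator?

With no constraint there are C(8,3) = 56 possible selections.
Subtract selections that omit an entire group: no parents → C(4,3) = 4; no administrators → C(4,3) = 4.
Both groups omitted at once is impossible, so 56 − 8 = 48.

48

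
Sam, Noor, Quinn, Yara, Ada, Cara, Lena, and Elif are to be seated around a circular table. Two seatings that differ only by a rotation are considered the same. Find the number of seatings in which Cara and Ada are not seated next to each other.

Without the restriction there are (7)! = 5040 seatings.
Those with Cara next to Ada: fuse the pair into one unit and seat 7 units around a circle — 2·(6)! = 1440.
Subtracting, 5040 − 1440 = 3600.

3600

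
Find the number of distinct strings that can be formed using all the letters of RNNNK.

RNNNK has 5 letters with N appearing 3 times.
So there are 5! / (3!) = 20 distinguishable arrangements.

20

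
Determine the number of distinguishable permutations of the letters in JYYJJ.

10

JYYJJ has 5 letters with J appearing 3 times and Y appearing twice.
Dividing 5! = 120 by 3!·2! = 12 for the repeated letters gives 10.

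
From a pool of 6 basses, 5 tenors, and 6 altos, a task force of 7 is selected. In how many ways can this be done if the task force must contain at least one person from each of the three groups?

17996

Unrestricted: C(17,7) = 19448 ways to pick any 7 of the 17.
Selections missing a whole group: no basses → C(11,7) = 330; no tenors → C(12,7) = 792; no altos → C(11,7) = 330.
Add back selections omitting two groups (i.e. drawn from a single group): C(6,7) + C(5,7) + C(6,7) = 0.
By inclusion–exclusion: 19448 − 1452 + 0 = 17996.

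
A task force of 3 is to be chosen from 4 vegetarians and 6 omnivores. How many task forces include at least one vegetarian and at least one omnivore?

Total 3-person selections from all 10: C(10,3) = 120.
Selections missing a whole group: no vegetarians → C(6,3) = 20; no omnivores → C(4,3) = 4.
Both groups omitted at once is impossible, so 120 − 24 = 96.

96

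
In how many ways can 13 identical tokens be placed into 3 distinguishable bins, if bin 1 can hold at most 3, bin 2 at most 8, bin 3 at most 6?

Without the upper bounds there are C(15,2) = 105 ways to split 13 among 3 bins.
Subtract solutions that violate a single cap (substitute x_i' = x_i − (cap_i+1)): x_1 ≥ 4 gives C(11,2) = 55; x_2 ≥ 9 gives C(6,2) = 15; x_3 ≥ 7 gives C(8,2) = 28. Together 98.
Add back pairs where two caps are both exceeded: 1 + 6 + 0 = 7.
By inclusion–exclusion the count is 105 − 98 + 7 = 14.

14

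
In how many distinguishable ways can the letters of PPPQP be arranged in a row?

5

PPPQP has 5 letters with P appearing 4 times.
So there are 5! / (4!) = 5 distinguishable arrangements.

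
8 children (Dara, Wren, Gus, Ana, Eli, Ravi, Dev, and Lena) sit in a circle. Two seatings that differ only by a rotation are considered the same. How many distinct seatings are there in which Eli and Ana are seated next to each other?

Glue Eli and Ana into a block (2 internal orders). Seating 7 units around a circle gives (6)! arrangements.
So 2 × (6)! = 2 × 720 = 1440.

1440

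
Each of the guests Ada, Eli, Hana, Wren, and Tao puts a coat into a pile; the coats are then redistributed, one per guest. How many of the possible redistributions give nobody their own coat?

Count assignments avoiding every fixed point. For any j of the 5 guests fixed to their own coat, the other 5−j can be arranged in (5−j)! ways.
By inclusion–exclusion this is Σ_{j=0}^{5} (−1)^j C(5,j)·(5−j)!.
Computing: 120 − 120 + 60 − 20 + 5 − 1 = 44.

44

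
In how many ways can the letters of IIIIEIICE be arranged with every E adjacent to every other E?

Treat the 2 copies of E as a single block. The multiset to arrange is then {EE, C, I, I, I, I, I, I}, 8 items in all.
That gives (8)!/(6!) = 56 arrangements.

56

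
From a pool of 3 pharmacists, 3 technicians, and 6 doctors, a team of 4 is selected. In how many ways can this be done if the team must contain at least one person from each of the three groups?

Unrestricted: C(12,4) = 495 ways to pick any 4 of the 12.
Subtract selections that omit an entire group: no pharmacists → C(9,4) = 126; no technicians → C(9,4) = 126; no doctors → C(6,4) = 15.
Add back selections omitting two groups (i.e. drawn from a single group): C(3,4) + C(3,4) + C(6,4) = 15.
By inclusion–exclusion: 495 − 267 + 15 = 243.

243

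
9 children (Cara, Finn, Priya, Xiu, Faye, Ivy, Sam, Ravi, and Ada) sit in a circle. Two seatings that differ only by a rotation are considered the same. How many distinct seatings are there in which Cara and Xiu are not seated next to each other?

All circular seatings of 9 people number (8)! = 40320.
Those with Cara next to Xiu: fuse the pair into one unit and seat 8 units around a circle — 2·(7)! = 10080.
Subtracting, 40320 − 10080 = 30240.

30240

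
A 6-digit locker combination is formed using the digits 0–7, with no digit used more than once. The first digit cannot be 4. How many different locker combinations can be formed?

17640

The first digit has 8−1 = 7 choices (anything except 4).
The remaining 5 digits are filled from the other 7 symbols without repetition: 7 × 6 × 5 × 4 × 3 = 2520.
Total: 7 × 2520 = 17640.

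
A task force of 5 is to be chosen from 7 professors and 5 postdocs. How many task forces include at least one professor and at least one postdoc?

770

Unrestricted: C(12,5) = 792 ways to pick any 5 of the 12.
Selections missing a whole group: no professors → C(5,5) = 1; no postdocs → C(7,5) = 21.
Both groups omitted at once is impossible, so 792 − 22 = 770.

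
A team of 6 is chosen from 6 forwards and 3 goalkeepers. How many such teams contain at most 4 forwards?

65

Split by how many forwards are chosen (0 through 4).
Sum: C(6,0)·C(3,6) + C(6,1)·C(3,5) + C(6,2)·C(3,4) + C(6,3)·C(3,3) + C(6,4)·C(3,2) = 0 + 0 + 0 + 20 + 45 = 65.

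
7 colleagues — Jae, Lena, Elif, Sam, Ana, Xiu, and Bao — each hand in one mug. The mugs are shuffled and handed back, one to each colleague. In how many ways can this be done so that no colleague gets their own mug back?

1854

Let Aᵢ be the assignments in which colleague i gets their own mug. We want the size of the complement of A₁∪…∪A_7.
By inclusion–exclusion this is Σ_{j=0}^{7} (−1)^j C(7,j)·(7−j)!.
Computing: 5040 − 5040 + 2520 − 840 + 210 − 42 + 7 − 1 = 1854.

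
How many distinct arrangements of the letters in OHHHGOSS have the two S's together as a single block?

Treat the 2 copies of S as a single block. The multiset to arrange is then {SS, G, H, H, H, O, O}, 7 items in all.
That gives (7)!/(3!·2!) = 420 arrangements.

420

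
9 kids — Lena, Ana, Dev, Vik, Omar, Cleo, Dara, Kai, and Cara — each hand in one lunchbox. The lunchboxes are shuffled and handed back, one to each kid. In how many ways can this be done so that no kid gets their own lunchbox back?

133496

Let Aᵢ be the assignments in which kid i gets their own lunchbox. We want the size of the complement of A₁∪…∪A_9.
By inclusion–exclusion this is Σ_{j=0}^{9} (−1)^j C(9,j)·(9−j)!.
Computing: 362880 − 362880 + 181440 − 60480 + 15120 − 3024 + 504 − 72 + 9 − 1 = 133496.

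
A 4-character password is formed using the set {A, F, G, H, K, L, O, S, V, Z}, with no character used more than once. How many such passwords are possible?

This is a permutation of 4 out of 10: P(10,4) = 10!/6!.
10 × 9 × 8 × 7 = 5040.

5040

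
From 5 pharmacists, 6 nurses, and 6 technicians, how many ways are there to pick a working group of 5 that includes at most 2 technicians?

Split by how many technicians are chosen (0 through 2).
Sum: C(6,0)·C(11,5) + C(6,1)·C(11,4) + C(6,2)·C(11,3) = 462 + 1980 + 2475 = 4917.

4917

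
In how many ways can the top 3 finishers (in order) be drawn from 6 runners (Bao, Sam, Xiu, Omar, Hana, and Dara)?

120

This is an ordered selection of 3 from 6: P(6,3).
That gives 6 × 5 × 4 = 120.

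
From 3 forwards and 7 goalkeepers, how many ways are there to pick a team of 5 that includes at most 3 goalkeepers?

126

Split by how many goalkeepers are chosen (0 through 3).
Sum: C(7,0)·C(3,5) + C(7,1)·C(3,4) + C(7,2)·C(3,3) + C(7,3)·C(3,2) = 0 + 0 + 21 + 105 = 126.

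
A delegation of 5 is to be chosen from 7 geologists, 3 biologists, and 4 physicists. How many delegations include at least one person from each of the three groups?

1288

With no constraint there are C(14,5) = 2002 possible selections.
Selections missing a whole group: no geologists → C(7,5) = 21; no biologists → C(11,5) = 462; no physicists → C(10,5) = 252.
Add back selections omitting two groups (i.e. drawn from a single group): C(7,5) + C(3,5) + C(4,5) = 21.
By inclusion–exclusion: 2002 − 735 + 21 = 1288.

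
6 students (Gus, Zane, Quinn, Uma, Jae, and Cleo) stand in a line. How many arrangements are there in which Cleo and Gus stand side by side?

Place the 4 others and the Cleo-Gus pair as 5 objects in a line; the pair has 2 internal arrangements.
So the count is 2·(5)! = 240.

240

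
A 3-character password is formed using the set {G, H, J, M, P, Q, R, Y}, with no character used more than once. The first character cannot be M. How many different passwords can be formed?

The first character has 8−1 = 7 choices (anything except M).
The remaining 2 characters are filled from the other 7 symbols without repetition: 7 × 6 = 42.
Total: 7 × 42 = 294.

294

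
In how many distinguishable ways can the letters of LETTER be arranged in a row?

180

LETTER has 6 letters with E appearing twice and T appearing twice.
The number of distinct arrangements is 6!/(2!·2!) = 720/4 = 180.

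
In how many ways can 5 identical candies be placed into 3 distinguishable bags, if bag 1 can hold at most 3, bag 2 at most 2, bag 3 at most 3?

9

Ignoring the caps, the number of non-negative solutions to x_1+…+x_3 = 5 is C(7,2) = 21.
Subtract solutions that violate a single cap (substitute x_i' = x_i − (cap_i+1)): x_1 ≥ 4 gives C(3,2) = 3; x_2 ≥ 3 gives C(4,2) = 6; x_3 ≥ 4 gives C(3,2) = 3. Together 12.
No two caps can be exceeded simultaneously, so the pair terms are all 0.
By inclusion–exclusion the count is 21 − 12 + 0 = 9.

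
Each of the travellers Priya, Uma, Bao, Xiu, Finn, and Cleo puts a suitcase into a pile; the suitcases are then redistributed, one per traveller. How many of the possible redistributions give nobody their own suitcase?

Let Aᵢ be the assignments in which traveller i gets their own suitcase. We want the size of the complement of A₁∪…∪A_6.
By inclusion–exclusion this is Σ_{j=0}^{6} (−1)^j C(6,j)·(6−j)!.
Computing: 720 − 720 + 360 − 120 + 30 − 6 + 1 = 265.

265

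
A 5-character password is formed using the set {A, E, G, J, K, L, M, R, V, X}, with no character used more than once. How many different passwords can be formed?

30240

With no repetition, fill the 5 characters in order: 10 choices, then 9, down to 6.
That product is 10 × 9 × 8 × 7 × 6 = 30240.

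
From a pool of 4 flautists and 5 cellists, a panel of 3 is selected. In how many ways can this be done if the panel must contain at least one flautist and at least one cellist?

70

Total 3-person selections from all 9: C(9,3) = 84.
Subtract selections that omit an entire group: no flautists → C(5,3) = 10; no cellists → C(4,3) = 4.
Both groups omitted at once is impossible, so 84 − 14 = 70.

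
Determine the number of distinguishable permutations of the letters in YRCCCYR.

210

Letter multiplicities in YRCCCYR: C×3, R×2, Y×2.
So there are 7! / (3!·2!·2!) = 210 distinguishable arrangements.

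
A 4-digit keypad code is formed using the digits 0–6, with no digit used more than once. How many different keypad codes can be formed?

With no repetition, fill the 4 digits in order: 7 choices, then 6, down to 4.
That product is 7 × 6 × 5 × 4 = 840.

840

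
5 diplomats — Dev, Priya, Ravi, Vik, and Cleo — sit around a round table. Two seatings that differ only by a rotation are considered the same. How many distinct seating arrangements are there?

Seat Dev anywhere (absorbing the rotational symmetry), then permute the other 4: (4)! = 24.

24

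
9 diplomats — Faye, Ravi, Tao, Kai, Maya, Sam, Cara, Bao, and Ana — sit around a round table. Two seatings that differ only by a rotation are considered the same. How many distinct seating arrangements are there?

40320

Seat Faye anywhere (absorbing the rotational symmetry), then permute the other 8: (8)! = 40320.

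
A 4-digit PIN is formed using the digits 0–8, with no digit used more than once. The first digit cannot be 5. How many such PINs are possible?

2688

The first digit has 9−1 = 8 choices (anything except 5).
The remaining 3 digits are filled from the other 8 symbols without repetition: 8 × 7 × 6 = 336.
Total: 8 × 336 = 2688.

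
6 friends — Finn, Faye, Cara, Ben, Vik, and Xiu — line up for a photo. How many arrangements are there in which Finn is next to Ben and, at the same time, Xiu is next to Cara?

96

Treat {Finn,Ben} as one block (2 orders) and {Xiu,Cara} as another (2 orders).
That leaves 4 units to arrange: 2 × 2 × 4! = 4 × 24 = 96.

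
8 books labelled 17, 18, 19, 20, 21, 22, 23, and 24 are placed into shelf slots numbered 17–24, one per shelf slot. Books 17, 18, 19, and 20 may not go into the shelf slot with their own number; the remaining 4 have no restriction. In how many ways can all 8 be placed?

Let Aᵢ (for 17 ≤ i ≤ 20) be the placements that put book i in its forbidden shelf slot. Any j of these fix j positions, leaving (8−j)! ways to fill the rest, and there are C(4,j) ways to pick which j.
By inclusion–exclusion, the number of valid placements is Σ_{j=0}^{4} (−1)^j C(4,j)·(8−j)!.
Computing: 40320 − 20160 + 4320 − 480 + 24 = 24024.

24024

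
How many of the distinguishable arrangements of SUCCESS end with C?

Fix C in the last position and arrange the remaining 6 letters.
Those 6 letters have S appearing 3 times, giving (6)!/(3!) = 120.

120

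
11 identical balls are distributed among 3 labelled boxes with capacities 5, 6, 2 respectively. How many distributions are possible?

By stars and bars, unrestricted non-negative solutions to x_1+…+x_3 = 11 number C(11+2,2) = 78.
Subtract solutions that violate a single cap (substitute x_i' = x_i − (cap_i+1)): x_1 ≥ 6 gives C(7,2) = 21; x_2 ≥ 7 gives C(6,2) = 15; x_3 ≥ 3 gives C(10,2) = 45. Together 81.
Add back pairs where two caps are both exceeded: 0 + 6 + 3 = 9.
By inclusion–exclusion the count is 78 − 81 + 9 = 6.

6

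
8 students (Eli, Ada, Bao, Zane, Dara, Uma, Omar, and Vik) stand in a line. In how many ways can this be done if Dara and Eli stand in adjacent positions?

Glue Dara and Eli into one block (2 internal orders), leaving 7 units to arrange in a row.
So the count is 2·(7)! = 10080.

10080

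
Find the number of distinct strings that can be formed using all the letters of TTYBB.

Letter multiplicities in TTYBB: B×2, T×2, Y×1.
So there are 5! / (2!·2!) = 30 distinguishable arrangements.

30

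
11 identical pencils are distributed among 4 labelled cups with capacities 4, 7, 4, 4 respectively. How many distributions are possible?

104

By stars and bars, unrestricted non-negative solutions to x_1+…+x_4 = 11 number C(11+3,3) = 364.
Subtract solutions that violate a single cap (substitute x_i' = x_i − (cap_i+1)): x_1 ≥ 5 gives C(9,3) = 84; x_2 ≥ 8 gives C(6,3) = 20; x_3 ≥ 5 gives C(9,3) = 84; x_4 ≥ 5 gives C(9,3) = 84. Together 272.
Add back pairs where two caps are both exceeded: 0 + 4 + 4 + 0 + 0 + 4 = 12.
By inclusion–exclusion the count is 364 − 272 + 12 = 104.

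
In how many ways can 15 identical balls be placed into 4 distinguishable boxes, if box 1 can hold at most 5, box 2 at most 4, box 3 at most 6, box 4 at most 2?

10

Without the upper bounds there are C(18,3) = 816 ways to split 15 among 4 boxes.
Subtract solutions that violate a single cap (substitute x_i' = x_i − (cap_i+1)): x_1 ≥ 6 gives C(12,3) = 220; x_2 ≥ 5 gives C(13,3) = 286; x_3 ≥ 7 gives C(11,3) = 165; x_4 ≥ 3 gives C(15,3) = 455. Together 1126.
Add back pairs where two caps are both exceeded: 35 + 10 + 84 + 20 + 120 + 56 = 325.
Subtract triples: 0 + 4 + 0 + 1 = 5.
By inclusion–exclusion the count is 816 − 1126 + 325 − 5 = 10.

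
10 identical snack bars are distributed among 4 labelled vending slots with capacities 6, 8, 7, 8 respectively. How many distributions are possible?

By stars and bars, unrestricted non-negative solutions to x_1+…+x_4 = 10 number C(10+3,3) = 286.
Subtract solutions that violate a single cap (substitute x_i' = x_i − (cap_i+1)): x_1 ≥ 7 gives C(6,3) = 20; x_2 ≥ 9 gives C(4,3) = 4; x_3 ≥ 8 gives C(5,3) = 10; x_4 ≥ 9 gives C(4,3) = 4. Together 38.
No two caps can be exceeded simultaneously, so the pair terms are all 0.
By inclusion–exclusion the count is 286 − 38 + 0 = 248.

248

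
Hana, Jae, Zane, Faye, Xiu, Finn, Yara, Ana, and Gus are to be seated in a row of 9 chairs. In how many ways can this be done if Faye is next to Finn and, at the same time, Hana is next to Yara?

Treat {Faye,Finn} as one block (2 orders) and {Hana,Yara} as another (2 orders).
That leaves 7 units to arrange: 2 × 2 × 7! = 4 × 5040 = 20160.

20160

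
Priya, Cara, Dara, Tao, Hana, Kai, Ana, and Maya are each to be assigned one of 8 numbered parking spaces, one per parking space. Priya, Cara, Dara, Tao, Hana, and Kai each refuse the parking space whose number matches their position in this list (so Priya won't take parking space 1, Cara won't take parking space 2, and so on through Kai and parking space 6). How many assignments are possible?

Let Aᵢ (for 1 ≤ i ≤ 6) be the placements that put person i in their forbidden parking space. Any j of these fix j positions, leaving (8−j)! ways to fill the rest, and there are C(6,j) ways to pick which j.
By inclusion–exclusion, the number of valid placements is Σ_{j=0}^{6} (−1)^j C(6,j)·(8−j)!.
Computing: 40320 − 30240 + 10800 − 2400 + 360 − 36 + 2 = 18806.

18806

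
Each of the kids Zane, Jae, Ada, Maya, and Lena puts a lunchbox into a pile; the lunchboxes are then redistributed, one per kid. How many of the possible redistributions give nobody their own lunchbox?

44

Count assignments avoiding every fixed point. For any j of the 5 kids fixed to their own lunchbox, the other 5−j can be arranged in (5−j)! ways.
By inclusion–exclusion this is Σ_{j=0}^{5} (−1)^j C(5,j)·(5−j)!.
Computing: 120 − 120 + 60 − 20 + 5 − 1 = 44.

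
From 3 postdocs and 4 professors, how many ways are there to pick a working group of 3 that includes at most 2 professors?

Split by how many professors are chosen (0 through 2).
Sum: C(4,0)·C(3,3) + C(4,1)·C(3,2) + C(4,2)·C(3,1) = 1 + 12 + 18 = 31.

31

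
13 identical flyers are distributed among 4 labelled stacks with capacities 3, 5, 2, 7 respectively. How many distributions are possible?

Ignoring the caps, the number of non-negative solutions to x_1+…+x_4 = 13 is C(16,3) = 560.
Subtract solutions that violate a single cap (substitute x_i' = x_i − (cap_i+1)): x_1 ≥ 4 gives C(12,3) = 220; x_2 ≥ 6 gives C(10,3) = 120; x_3 ≥ 3 gives C(13,3) = 286; x_4 ≥ 8 gives C(8,3) = 56. Together 682.
Add back pairs where two caps are both exceeded: 20 + 84 + 4 + 35 + 0 + 10 = 153.
Subtract triples: 1 + 0 + 0 + 0 = 1.
By inclusion–exclusion the count is 560 − 682 + 153 − 1 = 30.

30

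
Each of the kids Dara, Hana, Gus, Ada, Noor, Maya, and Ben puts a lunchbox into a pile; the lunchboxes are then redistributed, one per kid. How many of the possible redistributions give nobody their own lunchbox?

1854

Let Aᵢ be the assignments in which kid i gets their own lunchbox. We want the size of the complement of A₁∪…∪A_7.
By inclusion–exclusion this is Σ_{j=0}^{7} (−1)^j C(7,j)·(7−j)!.
Computing: 5040 − 5040 + 2520 − 840 + 210 − 42 + 7 − 1 = 1854.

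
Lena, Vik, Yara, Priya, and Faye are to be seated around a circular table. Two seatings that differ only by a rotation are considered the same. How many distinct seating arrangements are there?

24

Seat Lena anywhere (absorbing the rotational symmetry), then permute the other 4: (4)! = 24.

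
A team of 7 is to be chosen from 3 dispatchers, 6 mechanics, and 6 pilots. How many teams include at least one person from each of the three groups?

With no constraint there are C(15,7) = 6435 possible selections.
Selections missing a whole group: no dispatchers → C(12,7) = 792; no mechanics → C(9,7) = 36; no pilots → C(9,7) = 36.
Add back selections omitting two groups (i.e. drawn from a single group): C(3,7) + C(6,7) + C(6,7) = 0.
By inclusion–exclusion: 6435 − 864 + 0 = 5571.

5571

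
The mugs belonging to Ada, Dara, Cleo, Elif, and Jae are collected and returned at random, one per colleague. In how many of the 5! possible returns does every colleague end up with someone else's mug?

Let Aᵢ be the assignments in which colleague i gets their own mug. We want the size of the complement of A₁∪…∪A_5.
By inclusion–exclusion this is Σ_{j=0}^{5} (−1)^j C(5,j)·(5−j)!.
Computing: 120 − 120 + 60 − 20 + 5 − 1 = 44.

44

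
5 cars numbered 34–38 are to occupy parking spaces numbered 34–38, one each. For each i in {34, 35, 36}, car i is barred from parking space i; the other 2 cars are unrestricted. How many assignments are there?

64

Let Aᵢ (for i ∈ {34, 35, 36}) be the placements that put car i in its forbidden parking space. Any j of these fix j positions, leaving (5−j)! ways to fill the rest, and there are C(3,j) ways to pick which j.
By inclusion–exclusion, the number of valid placements is Σ_{j=0}^{3} (−1)^j C(3,j)·(5−j)!.
Computing: 120 − 72 + 18 − 2 = 64.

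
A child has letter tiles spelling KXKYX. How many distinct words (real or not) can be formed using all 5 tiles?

Letter multiplicities in KXKYX: K×2, X×2, Y×1.
The number of distinct arrangements is 5!/(2!·2!) = 120/4 = 30.

30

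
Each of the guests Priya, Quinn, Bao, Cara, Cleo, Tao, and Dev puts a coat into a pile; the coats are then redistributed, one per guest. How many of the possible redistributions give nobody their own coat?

Count assignments avoiding every fixed point. For any j of the 7 guests fixed to their own coat, the other 7−j can be arranged in (7−j)! ways.
By inclusion–exclusion this is Σ_{j=0}^{7} (−1)^j C(7,j)·(7−j)!.
Computing: 5040 − 5040 + 2520 − 840 + 210 − 42 + 7 − 1 = 1854.

1854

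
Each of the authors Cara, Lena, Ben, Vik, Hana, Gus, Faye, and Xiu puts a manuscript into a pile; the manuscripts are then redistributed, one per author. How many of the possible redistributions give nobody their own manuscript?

14833

Let Aᵢ be the assignments in which author i gets their own manuscript. We want the size of the complement of A₁∪…∪A_8.
By inclusion–exclusion this is Σ_{j=0}^{8} (−1)^j C(8,j)·(8−j)!.
Computing: 40320 − 40320 + 20160 − 6720 + 1680 − 336 + 56 − 8 + 1 = 14833.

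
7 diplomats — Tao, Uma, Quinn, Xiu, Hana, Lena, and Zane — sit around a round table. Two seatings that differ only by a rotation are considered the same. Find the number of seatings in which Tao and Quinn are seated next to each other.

Treat {Tao, Quinn} as one unit (2 internal orders) and seat the resulting 6 units around the table: (5)! circular arrangements.
So 2 × (5)! = 2 × 120 = 240.

240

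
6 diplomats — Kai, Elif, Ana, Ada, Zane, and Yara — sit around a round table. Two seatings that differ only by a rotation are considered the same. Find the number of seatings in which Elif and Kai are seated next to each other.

Glue Elif and Kai into a block (2 internal orders). Seating 5 units around a circle gives (4)! arrangements.
So 2 × (4)! = 2 × 24 = 48.

48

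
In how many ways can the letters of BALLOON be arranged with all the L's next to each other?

360

Treat the 2 copies of L as a single block. The multiset to arrange is then {LL, A, B, N, O, O}, 6 items in all.
That gives (6)!/(2!) = 360 arrangements.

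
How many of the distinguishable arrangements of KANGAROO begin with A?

2520

Fix A in the first position and arrange the remaining 7 letters.
Those 7 letters have O appearing twice, giving (7)!/(2!) = 2520.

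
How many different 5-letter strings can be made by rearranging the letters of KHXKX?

Letter multiplicities in KHXKX: H×1, K×2, X×2.
The number of distinct arrangements is 5!/(2!·2!) = 120/4 = 30.

30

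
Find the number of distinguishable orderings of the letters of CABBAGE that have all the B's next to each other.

360

Treat the 2 copies of B as a single block. The multiset to arrange is then {BB, A, A, C, E, G}, 6 items in all.
That gives (6)!/(2!) = 360 arrangements.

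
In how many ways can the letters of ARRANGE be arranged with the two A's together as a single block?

Treat the 2 copies of A as a single block. The multiset to arrange is then {AA, E, G, N, R, R}, 6 items in all.
That gives (6)!/(2!) = 360 arrangements.

360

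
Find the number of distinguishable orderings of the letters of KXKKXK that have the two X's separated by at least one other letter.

There are 6!/(4!·2!) = 15 arrangements of KXKKXK in total.
Arrangements with the X's together: treat XX as one letter, giving (5)!/(4!) = 5.
Hence 15 − 5 = 10.

10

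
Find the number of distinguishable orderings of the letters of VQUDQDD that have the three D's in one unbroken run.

60

Treat the 3 copies of D as a single block. The multiset to arrange is then {DDD, Q, Q, U, V}, 5 items in all.
That gives (5)!/(2!) = 60 arrangements.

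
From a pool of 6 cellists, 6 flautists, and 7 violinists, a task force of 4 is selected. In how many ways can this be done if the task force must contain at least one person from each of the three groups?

2016

Unrestricted: C(19,4) = 3876 ways to pick any 4 of the 19.
Selections missing a whole group: no cellists → C(13,4) = 715; no flautists → C(13,4) = 715; no violinists → C(12,4) = 495.
Add back selections omitting two groups (i.e. drawn from a single group): C(6,4) + C(6,4) + C(7,4) = 65.
By inclusion–exclusion: 3876 − 1925 + 65 = 2016.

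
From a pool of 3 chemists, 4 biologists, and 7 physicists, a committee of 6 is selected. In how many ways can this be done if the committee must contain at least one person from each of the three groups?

2331

Total 6-person selections from all 14: C(14,6) = 3003.
Selections missing a whole group: no chemists → C(11,6) = 462; no biologists → C(10,6) = 210; no physicists → C(7,6) = 7.
Add back selections omitting two groups (i.e. drawn from a single group): C(3,6) + C(4,6) + C(7,6) = 7.
By inclusion–exclusion: 3003 − 679 + 7 = 2331.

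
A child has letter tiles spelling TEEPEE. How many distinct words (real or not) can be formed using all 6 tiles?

30

Letter multiplicities in TEEPEE: E×4, P×1, T×1.
So there are 6! / (4!) = 30 distinguishable arrangements.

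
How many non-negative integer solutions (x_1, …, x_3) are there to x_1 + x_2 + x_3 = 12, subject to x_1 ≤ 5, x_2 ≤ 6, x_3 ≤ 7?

Ignoring the caps, the number of non-negative solutions to x_1+…+x_3 = 12 is C(14,2) = 91.
Subtract solutions that violate a single cap (substitute x_i' = x_i − (cap_i+1)): x_1 ≥ 6 gives C(8,2) = 28; x_2 ≥ 7 gives C(7,2) = 21; x_3 ≥ 8 gives C(6,2) = 15. Together 64.
No two caps can be exceeded simultaneously, so the pair terms are all 0.
By inclusion–exclusion the count is 91 − 64 + 0 = 27.

27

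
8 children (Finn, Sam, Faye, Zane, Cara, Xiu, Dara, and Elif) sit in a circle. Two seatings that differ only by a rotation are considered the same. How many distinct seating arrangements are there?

5040

Fix one person's seat to break rotational symmetry; the remaining 7 people can be arranged in (7)! = 5040 ways.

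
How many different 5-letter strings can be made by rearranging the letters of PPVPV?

Letter multiplicities in PPVPV: P×3, V×2.
Dividing 5! = 120 by 3!·2! = 12 for the repeated letters gives 10.

10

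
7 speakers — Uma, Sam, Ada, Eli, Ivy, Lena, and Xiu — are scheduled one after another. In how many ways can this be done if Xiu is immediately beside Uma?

Treat {Xiu, Uma} as a single unit. There are 6 units to order, and the pair itself can be ordered 2 ways.
That gives 2 × 6! = 2 × 720 = 1440.

1440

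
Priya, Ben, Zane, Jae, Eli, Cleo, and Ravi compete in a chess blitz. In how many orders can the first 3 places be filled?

This is an ordered selection of 3 from 7: P(7,3).
That gives 7 × 6 × 5 = 210.

210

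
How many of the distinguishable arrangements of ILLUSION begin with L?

With the first slot taken by L, it remains to arrange the other 7 letters (ILUSION).
Those 7 letters have I appearing twice, giving (7)!/(2!) = 2520.

2520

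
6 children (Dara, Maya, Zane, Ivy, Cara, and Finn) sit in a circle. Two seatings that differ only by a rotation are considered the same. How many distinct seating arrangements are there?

Seat Dara anywhere (absorbing the rotational symmetry), then permute the other 5: (5)! = 120.

120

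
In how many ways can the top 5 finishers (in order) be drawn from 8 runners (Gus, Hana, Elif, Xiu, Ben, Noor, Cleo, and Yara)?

6720

There are 8 choices for 1st place, 7 for 2nd, and so on down to 4 for position 5.
That gives 8 × 7 × 6 × 5 × 4 = 6720.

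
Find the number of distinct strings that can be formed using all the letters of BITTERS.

Letter multiplicities in BITTERS: B×1, E×1, I×1, R×1, S×1, T×2.
So there are 7! / (2!) = 2520 distinguishable arrangements.

2520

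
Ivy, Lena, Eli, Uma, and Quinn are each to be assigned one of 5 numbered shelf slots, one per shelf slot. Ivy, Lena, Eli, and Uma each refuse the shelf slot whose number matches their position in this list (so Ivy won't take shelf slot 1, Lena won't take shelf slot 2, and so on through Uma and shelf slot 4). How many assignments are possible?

53

Let Aᵢ (for 1 ≤ i ≤ 4) be the placements that put person i in their forbidden shelf slot. Any j of these fix j positions, leaving (5−j)! ways to fill the rest, and there are C(4,j) ways to pick which j.
By inclusion–exclusion, the number of valid placements is Σ_{j=0}^{4} (−1)^j C(4,j)·(5−j)!.
Computing: 120 − 96 + 36 − 8 + 1 = 53.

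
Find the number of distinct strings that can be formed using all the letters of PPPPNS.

The 6 letters of PPPPNS have repeats: P appearing 4 times.
The number of distinct arrangements is 6!/(4!) = 720/24 = 30.

30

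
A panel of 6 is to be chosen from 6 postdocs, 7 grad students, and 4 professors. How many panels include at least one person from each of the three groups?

9996

Unrestricted: C(17,6) = 12376 ways to pick any 6 of the 17.
Subtract selections that omit an entire group: no postdocs → C(11,6) = 462; no grad students → C(10,6) = 210; no professors → C(13,6) = 1716.
Add back selections omitting two groups (i.e. drawn from a single group): C(6,6) + C(7,6) + C(4,6) = 8.
By inclusion–exclusion: 12376 − 2388 + 8 = 9996.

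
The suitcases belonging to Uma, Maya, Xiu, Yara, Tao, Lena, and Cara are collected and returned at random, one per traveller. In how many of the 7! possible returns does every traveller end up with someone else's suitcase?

Count assignments avoiding every fixed point. For any j of the 7 travellers fixed to their own suitcase, the other 7−j can be arranged in (7−j)! ways.
By inclusion–exclusion this is Σ_{j=0}^{7} (−1)^j C(7,j)·(7−j)!.
Computing: 5040 − 5040 + 2520 − 840 + 210 − 42 + 7 − 1 = 1854.

1854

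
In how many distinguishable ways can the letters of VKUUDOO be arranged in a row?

1260

The 7 letters of VKUUDOO have repeats: O appearing twice and U appearing twice.
Dividing 7! = 5040 by 2!·2! = 4 for the repeated letters gives 1260.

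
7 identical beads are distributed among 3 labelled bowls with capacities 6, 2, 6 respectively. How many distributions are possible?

19

By stars and bars, unrestricted non-negative solutions to x_1+…+x_3 = 7 number C(7+2,2) = 36.
Subtract solutions that violate a single cap (substitute x_i' = x_i − (cap_i+1)): x_1 ≥ 7 gives C(2,2) = 1; x_2 ≥ 3 gives C(6,2) = 15; x_3 ≥ 7 gives C(2,2) = 1. Together 17.
No two caps can be exceeded simultaneously, so the pair terms are all 0.
By inclusion–exclusion the count is 36 − 17 + 0 = 19.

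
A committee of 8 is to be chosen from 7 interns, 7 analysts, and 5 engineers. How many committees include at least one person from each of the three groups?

With no constraint there are C(19,8) = 75582 possible selections.
Subtract selections that omit an entire group: no interns → C(12,8) = 495; no analysts → C(12,8) = 495; no engineers → C(14,8) = 3003.
Add back selections omitting two groups (i.e. drawn from a single group): C(7,8) + C(7,8) + C(5,8) = 0.
By inclusion–exclusion: 75582 − 3993 + 0 = 71589.

71589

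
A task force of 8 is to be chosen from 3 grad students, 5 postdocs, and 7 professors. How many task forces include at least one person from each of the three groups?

With no constraint there are C(15,8) = 6435 possible selections.
Selections missing a whole group: no grad students → C(12,8) = 495; no postdocs → C(10,8) = 45; no professors → C(8,8) = 1.
Add back selections omitting two groups (i.e. drawn from a single group): C(3,8) + C(5,8) + C(7,8) = 0.
By inclusion–exclusion: 6435 − 541 + 0 = 5894.

5894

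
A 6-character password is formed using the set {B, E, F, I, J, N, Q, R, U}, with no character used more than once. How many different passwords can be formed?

This is a permutation of 6 out of 9: P(9,6) = 9!/3!.
9 × 8 × 7 × 6 × 5 × 4 = 60480.

60480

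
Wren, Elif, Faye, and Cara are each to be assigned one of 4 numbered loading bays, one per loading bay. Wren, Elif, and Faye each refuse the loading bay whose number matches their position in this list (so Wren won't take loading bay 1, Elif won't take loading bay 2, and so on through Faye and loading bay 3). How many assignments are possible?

11

Let Aᵢ (for i ∈ {1, 2, 3}) be the placements that put person i in their forbidden loading bay. Any j of these fix j positions, leaving (4−j)! ways to fill the rest, and there are C(3,j) ways to pick which j.
By inclusion–exclusion, the number of valid placements is Σ_{j=0}^{3} (−1)^j C(3,j)·(4−j)!.
Computing: 24 − 18 + 6 − 1 = 11.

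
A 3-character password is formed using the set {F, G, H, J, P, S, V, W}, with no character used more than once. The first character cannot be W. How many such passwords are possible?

The first character has 8−1 = 7 choices (anything except W).
The remaining 2 characters are filled from the other 7 symbols without repetition: 7 × 6 = 42.
Total: 7 × 42 = 294.

294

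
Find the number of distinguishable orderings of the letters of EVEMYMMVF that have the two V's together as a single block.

Treat the 2 copies of V as a single block. The multiset to arrange is then {VV, E, E, F, M, M, M, Y}, 8 items in all.
That gives (8)!/(3!·2!) = 3360 arrangements.

3360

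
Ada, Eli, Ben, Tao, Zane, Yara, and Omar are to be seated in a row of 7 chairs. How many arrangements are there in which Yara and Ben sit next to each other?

Place the 5 others and the Yara-Ben pair as 6 objects in a line; the pair has 2 internal arrangements.
So the count is 2·(6)! = 1440.

1440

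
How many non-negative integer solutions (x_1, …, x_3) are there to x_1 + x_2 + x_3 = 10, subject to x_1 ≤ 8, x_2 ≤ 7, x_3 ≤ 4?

36

By stars and bars, unrestricted non-negative solutions to x_1+…+x_3 = 10 number C(10+2,2) = 66.
Subtract solutions that violate a single cap (substitute x_i' = x_i − (cap_i+1)): x_1 ≥ 9 gives C(3,2) = 3; x_2 ≥ 8 gives C(4,2) = 6; x_3 ≥ 5 gives C(7,2) = 21. Together 30.
No two caps can be exceeded simultaneously, so the pair terms are all 0.
By inclusion–exclusion the count is 66 − 30 + 0 = 36.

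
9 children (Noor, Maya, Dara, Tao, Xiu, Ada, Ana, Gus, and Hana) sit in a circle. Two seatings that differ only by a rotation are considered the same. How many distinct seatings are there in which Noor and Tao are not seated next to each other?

All circular seatings of 9 people number (8)! = 40320.
Those with Noor next to Tao: fuse the pair into one unit and seat 8 units around a circle — 2·(7)! = 10080.
Subtracting, 40320 − 10080 = 30240.

30240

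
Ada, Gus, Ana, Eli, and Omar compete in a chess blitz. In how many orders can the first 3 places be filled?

60

There are 5 choices for 1st place, 4 for 2nd, and 3 for 3rd.
That gives 5 × 4 × 3 = 60.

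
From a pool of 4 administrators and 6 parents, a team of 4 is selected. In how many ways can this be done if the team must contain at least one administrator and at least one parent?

194

Unrestricted: C(10,4) = 210 ways to pick any 4 of the 10.
Subtract selections that omit an entire group: no administrators → C(6,4) = 15; no parents → C(4,4) = 1.
Both groups omitted at once is impossible, so 210 − 16 = 194.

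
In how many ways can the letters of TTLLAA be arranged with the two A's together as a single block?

30

Treat the 2 copies of A as a single block. The multiset to arrange is then {AA, L, L, T, T}, 5 items in all.
That gives (5)!/(2!·2!) = 30 arrangements.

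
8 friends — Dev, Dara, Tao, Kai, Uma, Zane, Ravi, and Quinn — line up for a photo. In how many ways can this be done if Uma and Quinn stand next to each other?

Treat {Uma, Quinn} as a single unit. There are 7 units to order, and the pair itself can be ordered 2 ways.
That gives 2 × 7! = 2 × 5040 = 10080.

10080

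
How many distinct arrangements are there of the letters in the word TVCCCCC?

42

Letter multiplicities in TVCCCCC: C×5, T×1, V×1.
The number of distinct arrangements is 7!/(5!) = 5040/120 = 42.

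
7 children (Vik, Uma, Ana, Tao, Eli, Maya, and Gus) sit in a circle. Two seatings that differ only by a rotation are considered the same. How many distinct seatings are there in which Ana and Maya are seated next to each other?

240

Glue Ana and Maya into a block (2 internal orders). Seating 6 units around a circle gives (5)! arrangements.
So 2 × (5)! = 2 × 120 = 240.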